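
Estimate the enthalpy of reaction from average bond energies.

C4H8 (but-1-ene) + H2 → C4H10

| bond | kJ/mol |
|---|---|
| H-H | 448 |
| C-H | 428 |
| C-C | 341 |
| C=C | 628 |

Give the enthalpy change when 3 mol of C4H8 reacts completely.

ΔH = −363 kJ

Bonds broken (reactants):
  C-C: 2 × 341 = 682
  C-H: 8 × 428 = 3424
  C=C: 1 × 628 = 628
  H-H: 1 × 448 = 448
  Σ(broken) = 5182 kJ
Bonds formed (products):
  C-C: 3 × 341 = 1023
  C-H: 10 × 428 = 4280
  Σ(formed) = 5303 kJ
ΔH = Σ(broken) − Σ(formed) = 5182 − 5303 = −121 kJ
For 3× the reaction as written: 3 × (−121) = −363 kJ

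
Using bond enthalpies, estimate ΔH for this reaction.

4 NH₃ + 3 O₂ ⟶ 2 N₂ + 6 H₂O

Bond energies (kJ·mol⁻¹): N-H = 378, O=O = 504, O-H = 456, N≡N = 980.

ΔH ≈ −1384 kJ

Bonds broken (reactants):
  N-H: 12 × 378 = 4536
  O=O: 3 × 504 = 1512
  Σ(broken) = 6048 kJ
Bonds formed (products):
  N≡N: 2 × 980 = 1960
  O-H: 12 × 456 = 5472
  Σ(formed) = 7432 kJ
ΔH = Σ(broken) − Σ(formed) = 6048 − 7432 = −1384 kJ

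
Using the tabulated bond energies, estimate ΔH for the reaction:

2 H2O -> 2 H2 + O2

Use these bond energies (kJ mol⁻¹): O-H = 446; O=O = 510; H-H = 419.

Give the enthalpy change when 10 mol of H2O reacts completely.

Bonds broken (reactants):
  O-H: 4 × 446 = 1784
  Σ(broken) = 1784 kJ
Bonds formed (products):
  H-H: 2 × 419 = 838
  O=O: 1 × 510 = 510
  Σ(formed) = 1348 kJ
ΔH = Σ(broken) − Σ(formed) = 1784 − 1348 = +436 kJ
For 5× the reaction as written: 5 × (+436) = +2180 kJ

ΔH = +2180 kJ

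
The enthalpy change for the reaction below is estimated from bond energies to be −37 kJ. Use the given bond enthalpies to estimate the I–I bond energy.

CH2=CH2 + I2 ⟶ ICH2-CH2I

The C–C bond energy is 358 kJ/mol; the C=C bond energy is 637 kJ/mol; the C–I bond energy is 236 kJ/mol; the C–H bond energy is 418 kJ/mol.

Let D be the I–I bond energy.
Σ(broken) = 4×418 + 1×637 + 1×D = 2309 + D
Σ(formed) = 1×358 + 4×418 + 2×236 = 2502
ΔH = Σ(broken) − Σ(formed) = (2309 + D) − (2502) = −193 + D
Setting this equal to −37 kJ gives D = 156 kJ/mol.

D(I–I) ≈ 156 kJ/mol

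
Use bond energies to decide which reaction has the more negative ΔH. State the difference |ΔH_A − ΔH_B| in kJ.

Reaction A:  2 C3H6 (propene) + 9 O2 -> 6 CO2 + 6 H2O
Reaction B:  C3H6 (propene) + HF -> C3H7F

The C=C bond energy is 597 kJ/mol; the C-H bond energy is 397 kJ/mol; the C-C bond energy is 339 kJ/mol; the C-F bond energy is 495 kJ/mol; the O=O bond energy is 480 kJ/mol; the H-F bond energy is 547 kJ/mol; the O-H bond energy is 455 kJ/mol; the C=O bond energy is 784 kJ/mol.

Reaction A:
  Bonds broken (reactants):
    C-C: 2 × 339 = 678
    C-H: 12 × 397 = 4764
    C=C: 2 × 597 = 1194
    O=O: 9 × 480 = 4320
    Σ(broken) = 10956 kJ
  Bonds formed (products):
    C=O: 12 × 784 = 9408
    O-H: 12 × 455 = 5460
    Σ(formed) = 14868 kJ
  ΔH_A = 10956 − 14868 = −3912 kJ
Reaction B:
  Bonds broken (reactants):
    C-C: 1 × 339 = 339
    C-H: 6 × 397 = 2382
    C=C: 1 × 597 = 597
    H-F: 1 × 547 = 547
    Σ(broken) = 3865 kJ
  Bonds formed (products):
    C-C: 2 × 339 = 678
    C-F: 1 × 495 = 495
    C-H: 7 × 397 = 2779
    Σ(formed) = 3952 kJ
  ΔH_B = 3865 − 3952 = −87 kJ
ΔH_A − ΔH_B = −3825 kJ, so reaction A has the more negative ΔH; |ΔH_A − ΔH_B| = 3825 kJ.

Reaction A, by 3825 kJ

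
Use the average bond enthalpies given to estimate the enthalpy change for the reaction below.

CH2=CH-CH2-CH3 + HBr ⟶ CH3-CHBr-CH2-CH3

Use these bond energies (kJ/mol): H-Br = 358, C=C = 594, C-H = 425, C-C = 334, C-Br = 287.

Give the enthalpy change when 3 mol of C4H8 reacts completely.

ΔH = −282 kJ

Bonds broken (reactants):
  C-C: 2 × 334 = 668
  C-H: 8 × 425 = 3400
  C=C: 1 × 594 = 594
  H-Br: 1 × 358 = 358
  Σ(broken) = 5020 kJ
Bonds formed (products):
  C-Br: 1 × 287 = 287
  C-C: 3 × 334 = 1002
  C-H: 9 × 425 = 3825
  Σ(formed) = 5114 kJ
ΔH = Σ(broken) − Σ(formed) = 5020 − 5114 = −94 kJ
For 3× the reaction as written: 3 × (−94) = −282 kJ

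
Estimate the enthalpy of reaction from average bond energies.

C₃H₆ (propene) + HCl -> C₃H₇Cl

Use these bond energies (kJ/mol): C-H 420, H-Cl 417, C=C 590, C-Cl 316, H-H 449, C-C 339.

Bonds broken (reactants):
  C-C: 1 × 339 = 339
  C-H: 6 × 420 = 2520
  C=C: 1 × 590 = 590
  H-Cl: 1 × 417 = 417
  Σ(broken) = 3866 kJ
Bonds formed (products):
  C-C: 2 × 339 = 678
  C-Cl: 1 × 316 = 316
  C-H: 7 × 420 = 2940
  Σ(formed) = 3934 kJ
ΔH = Σ(broken) − Σ(formed) = 3866 − 3934 = −68 kJ

ΔH ≈ −68 kJ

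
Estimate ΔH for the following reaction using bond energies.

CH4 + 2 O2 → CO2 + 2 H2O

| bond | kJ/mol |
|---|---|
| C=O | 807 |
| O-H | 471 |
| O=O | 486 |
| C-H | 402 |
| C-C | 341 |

Bonds broken (reactants):
  C-H: 4 × 402 = 1608
  O=O: 2 × 486 = 972
  Σ(broken) = 2580 kJ
Bonds formed (products):
  C=O: 2 × 807 = 1614
  O-H: 4 × 471 = 1884
  Σ(formed) = 3498 kJ
ΔH = Σ(broken) − Σ(formed) = 2580 − 3498 = −918 kJ

ΔH ≈ −918 kJ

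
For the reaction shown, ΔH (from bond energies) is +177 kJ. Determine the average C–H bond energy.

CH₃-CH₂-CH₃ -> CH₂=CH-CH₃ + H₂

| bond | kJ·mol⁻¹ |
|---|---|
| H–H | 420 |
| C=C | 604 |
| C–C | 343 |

D(C–H) ≈ 429 kJ/mol

Let D be the C–H bond energy.
Σ(broken) = 2×343 + 8×D = 686 + 8D
Σ(formed) = 1×343 + 6×D + 1×604 + 1×420 = 1367 + 6D
ΔH = Σ(broken) − Σ(formed) = (686 + 8D) − (1367 + 6D) = −681 + 2D
Setting this equal to +177 kJ gives 2D = 858, so D = 429 kJ/mol.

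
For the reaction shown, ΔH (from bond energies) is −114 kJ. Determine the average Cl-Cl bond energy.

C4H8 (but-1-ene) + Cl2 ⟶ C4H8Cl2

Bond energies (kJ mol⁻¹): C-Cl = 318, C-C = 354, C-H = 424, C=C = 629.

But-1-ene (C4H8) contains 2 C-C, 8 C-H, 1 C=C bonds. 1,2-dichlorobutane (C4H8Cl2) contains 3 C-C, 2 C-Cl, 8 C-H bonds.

Let D be the Cl-Cl bond energy.
Σ(broken) = 2×354 + 8×424 + 1×629 + 1×D = 4729 + D
Σ(formed) = 3×354 + 2×318 + 8×424 = 5090
ΔH = Σ(broken) − Σ(formed) = (4729 + D) − (5090) = −361 + D
Setting this equal to −114 kJ gives D = 247 kJ/mol.

D(Cl-Cl) ≈ 247 kJ/mol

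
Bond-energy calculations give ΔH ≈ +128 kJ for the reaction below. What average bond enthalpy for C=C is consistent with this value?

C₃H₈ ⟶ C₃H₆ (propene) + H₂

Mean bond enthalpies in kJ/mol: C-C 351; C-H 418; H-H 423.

Let D be the C=C bond energy.
Σ(broken) = 2×351 + 8×418 = 4046
Σ(formed) = 1×351 + 6×418 + 1×D + 1×423 = 3282 + D
ΔH = Σ(broken) − Σ(formed) = (4046) − (3282 + D) = +764 − D
Setting this equal to +128 kJ gives D = 636 kJ/mol.

D(C=C) ≈ 636 kJ/mol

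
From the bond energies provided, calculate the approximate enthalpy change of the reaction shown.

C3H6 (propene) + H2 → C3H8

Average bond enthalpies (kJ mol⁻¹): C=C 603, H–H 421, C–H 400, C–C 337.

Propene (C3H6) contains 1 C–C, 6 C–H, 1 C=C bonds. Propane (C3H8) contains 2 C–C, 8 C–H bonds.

Bonds broken (reactants):
  C–C: 1 × 337 = 337
  C–H: 6 × 400 = 2400
  C=C: 1 × 603 = 603
  H–H: 1 × 421 = 421
  Σ(broken) = 3761 kJ
Bonds formed (products):
  C–C: 2 × 337 = 674
  C–H: 8 × 400 = 3200
  Σ(formed) = 3874 kJ
ΔH = Σ(broken) − Σ(formed) = 3761 − 3874 = −113 kJ

ΔH ≈ −113 kJ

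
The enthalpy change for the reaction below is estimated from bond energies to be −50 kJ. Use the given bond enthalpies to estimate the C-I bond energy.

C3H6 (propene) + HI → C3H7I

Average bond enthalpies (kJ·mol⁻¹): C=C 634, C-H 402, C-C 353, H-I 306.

Let D be the C-I bond energy.
Σ(broken) = 1×353 + 6×402 + 1×634 + 1×306 = 3705
Σ(formed) = 2×353 + 7×402 + 1×D = 3520 + D
ΔH = Σ(broken) − Σ(formed) = (3705) − (3520 + D) = +185 − D
Setting this equal to −50 kJ gives D = 235 kJ/mol.

D(C-I) ≈ 235 kJ/mol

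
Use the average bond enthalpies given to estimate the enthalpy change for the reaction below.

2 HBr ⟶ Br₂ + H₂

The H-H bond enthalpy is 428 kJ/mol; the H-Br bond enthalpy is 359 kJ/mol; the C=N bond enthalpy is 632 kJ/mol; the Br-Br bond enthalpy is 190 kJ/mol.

ΔH ≈ +100 kJ

Bonds broken (reactants):
  H-Br: 2 × 359 = 718
  Σ(broken) = 718 kJ
Bonds formed (products):
  Br-Br: 1 × 190 = 190
  H-H: 1 × 428 = 428
  Σ(formed) = 618 kJ
ΔH = Σ(broken) − Σ(formed) = 718 − 618 = +100 kJ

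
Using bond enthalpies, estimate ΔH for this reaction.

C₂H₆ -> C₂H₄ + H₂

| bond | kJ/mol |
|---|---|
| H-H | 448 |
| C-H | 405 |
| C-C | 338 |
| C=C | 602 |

Bonds broken (reactants):
  C-C: 1 × 338 = 338
  C-H: 6 × 405 = 2430
  Σ(broken) = 2768 kJ
Bonds formed (products):
  C-H: 4 × 405 = 1620
  C=C: 1 × 602 = 602
  H-H: 1 × 448 = 448
  Σ(formed) = 2670 kJ
ΔH = Σ(broken) − Σ(formed) = 2768 − 2670 = +98 kJ

ΔH ≈ +98 kJ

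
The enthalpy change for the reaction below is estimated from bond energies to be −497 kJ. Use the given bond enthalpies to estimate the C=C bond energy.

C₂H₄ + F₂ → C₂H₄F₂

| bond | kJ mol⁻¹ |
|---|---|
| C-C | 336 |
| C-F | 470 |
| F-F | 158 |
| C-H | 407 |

Let D be the C=C bond energy.
Σ(broken) = 4×407 + 1×D + 1×158 = 1786 + D
Σ(formed) = 1×336 + 2×470 + 4×407 = 2904
ΔH = Σ(broken) − Σ(formed) = (1786 + D) − (2904) = −1118 + D
Setting this equal to −497 kJ gives D = 621 kJ/mol.

D(C=C) ≈ 621 kJ/mol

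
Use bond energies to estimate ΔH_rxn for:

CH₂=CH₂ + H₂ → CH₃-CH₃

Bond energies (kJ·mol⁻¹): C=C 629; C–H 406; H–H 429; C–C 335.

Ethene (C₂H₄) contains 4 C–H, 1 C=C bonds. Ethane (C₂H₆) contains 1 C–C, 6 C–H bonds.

Bonds broken (reactants):
  C–H: 4 × 406 = 1624
  C=C: 1 × 629 = 629
  H–H: 1 × 429 = 429
  Σ(broken) = 2682 kJ
Bonds formed (products):
  C–C: 1 × 335 = 335
  C–H: 6 × 406 = 2436
  Σ(formed) = 2771 kJ
ΔH = Σ(broken) − Σ(formed) = 2682 − 2771 = −89 kJ

ΔH ≈ −89 kJ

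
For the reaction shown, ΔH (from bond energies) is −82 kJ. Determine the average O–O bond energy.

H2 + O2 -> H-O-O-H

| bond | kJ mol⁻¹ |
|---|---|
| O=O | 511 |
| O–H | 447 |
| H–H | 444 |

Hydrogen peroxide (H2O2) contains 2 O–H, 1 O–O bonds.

Let D be the O–O bond energy.
Σ(broken) = 1×444 + 1×511 = 955
Σ(formed) = 2×447 + 1×D = 894 + D
ΔH = Σ(broken) − Σ(formed) = (955) − (894 + D) = +61 − D
Setting this equal to −82 kJ gives D = 143 kJ/mol.

D(O–O) ≈ 143 kJ/mol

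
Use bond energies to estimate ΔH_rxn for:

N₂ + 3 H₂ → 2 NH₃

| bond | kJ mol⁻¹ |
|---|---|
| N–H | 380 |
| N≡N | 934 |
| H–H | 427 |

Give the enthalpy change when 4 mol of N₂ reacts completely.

ΔH = −260 kJ

Bonds broken (reactants):
  H–H: 3 × 427 = 1281
  N≡N: 1 × 934 = 934
  Σ(broken) = 2215 kJ
Bonds formed (products):
  N–H: 6 × 380 = 2280
  Σ(formed) = 2280 kJ
ΔH = Σ(broken) − Σ(formed) = 2215 − 2280 = −65 kJ
For 4× the reaction as written: 4 × (−65) = −260 kJ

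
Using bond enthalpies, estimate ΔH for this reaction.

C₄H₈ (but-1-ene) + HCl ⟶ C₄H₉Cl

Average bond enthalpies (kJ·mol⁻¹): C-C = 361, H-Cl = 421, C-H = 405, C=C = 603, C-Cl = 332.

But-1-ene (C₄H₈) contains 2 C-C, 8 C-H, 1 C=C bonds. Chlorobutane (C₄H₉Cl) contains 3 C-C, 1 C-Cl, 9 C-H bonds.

ΔH ≈ −74 kJ

Bonds broken (reactants):
  C-C: 2 × 361 = 722
  C-H: 8 × 405 = 3240
  C=C: 1 × 603 = 603
  H-Cl: 1 × 421 = 421
  Σ(broken) = 4986 kJ
Bonds formed (products):
  C-C: 3 × 361 = 1083
  C-Cl: 1 × 332 = 332
  C-H: 9 × 405 = 3645
  Σ(formed) = 5060 kJ
ΔH = Σ(broken) − Σ(formed) = 4986 − 5060 = −74 kJ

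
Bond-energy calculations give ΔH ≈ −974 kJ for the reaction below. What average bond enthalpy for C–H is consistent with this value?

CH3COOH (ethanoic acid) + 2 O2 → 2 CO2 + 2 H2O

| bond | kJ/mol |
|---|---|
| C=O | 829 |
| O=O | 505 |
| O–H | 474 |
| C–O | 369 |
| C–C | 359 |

Let D be the C–H bond energy.
Σ(broken) = 1×359 + 3×D + 1×369 + 1×829 + 1×474 + 2×505 = 3041 + 3D
Σ(formed) = 4×829 + 4×474 = 5212
ΔH = Σ(broken) − Σ(formed) = (3041 + 3D) − (5212) = −2171 + 3D
Setting this equal to −974 kJ gives 3D = 1197, so D = 399 kJ/mol.

D(C–H) ≈ 399 kJ/mol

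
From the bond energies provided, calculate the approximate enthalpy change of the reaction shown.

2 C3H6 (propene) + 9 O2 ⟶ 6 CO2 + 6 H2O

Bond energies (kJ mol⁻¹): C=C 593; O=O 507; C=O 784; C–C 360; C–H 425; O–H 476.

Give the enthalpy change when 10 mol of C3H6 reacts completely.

Bonds broken (reactants):
  C–C: 2 × 360 = 720
  C–H: 12 × 425 = 5100
  C=C: 2 × 593 = 1186
  O=O: 9 × 507 = 4563
  Σ(broken) = 11569 kJ
Bonds formed (products):
  C=O: 12 × 784 = 9408
  O–H: 12 × 476 = 5712
  Σ(formed) = 15120 kJ
ΔH = Σ(broken) − Σ(formed) = 11569 − 15120 = −3551 kJ
For 5× the reaction as written: 5 × (−3551) = −17755 kJ

ΔH = −17755 kJ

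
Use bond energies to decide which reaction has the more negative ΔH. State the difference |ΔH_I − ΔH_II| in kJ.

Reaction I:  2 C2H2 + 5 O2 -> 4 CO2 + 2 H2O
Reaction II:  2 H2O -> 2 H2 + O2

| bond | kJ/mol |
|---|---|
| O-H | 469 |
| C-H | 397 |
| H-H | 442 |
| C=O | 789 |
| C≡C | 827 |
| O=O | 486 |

Reaction I, by 3022 kJ

Reaction I:
  Bonds broken (reactants):
    C≡C: 2 × 827 = 1654
    C-H: 4 × 397 = 1588
    O=O: 5 × 486 = 2430
    Σ(broken) = 5672 kJ
  Bonds formed (products):
    C=O: 8 × 789 = 6312
    O-H: 4 × 469 = 1876
    Σ(formed) = 8188 kJ
  ΔH_I = 5672 − 8188 = −2516 kJ
Reaction II:
  Bonds broken (reactants):
    O-H: 4 × 469 = 1876
    Σ(broken) = 1876 kJ
  Bonds formed (products):
    H-H: 2 × 442 = 884
    O=O: 1 × 486 = 486
    Σ(formed) = 1370 kJ
  ΔH_II = 1876 − 1370 = +506 kJ
ΔH_I − ΔH_II = −3022 kJ, so reaction I has the more negative ΔH; |ΔH_I − ΔH_II| = 3022 kJ.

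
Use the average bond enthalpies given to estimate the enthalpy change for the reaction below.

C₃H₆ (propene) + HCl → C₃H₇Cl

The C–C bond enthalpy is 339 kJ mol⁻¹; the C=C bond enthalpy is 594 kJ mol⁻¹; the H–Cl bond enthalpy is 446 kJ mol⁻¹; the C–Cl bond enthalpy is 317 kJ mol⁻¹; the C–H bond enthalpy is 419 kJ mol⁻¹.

ΔH ≈ −35 kJ

Bonds broken (reactants):
  C–C: 1 × 339 = 339
  C–H: 6 × 419 = 2514
  C=C: 1 × 594 = 594
  H–Cl: 1 × 446 = 446
  Σ(broken) = 3893 kJ
Bonds formed (products):
  C–C: 2 × 339 = 678
  C–Cl: 1 × 317 = 317
  C–H: 7 × 419 = 2933
  Σ(formed) = 3928 kJ
ΔH = Σ(broken) − Σ(formed) = 3893 − 3928 = −35 kJ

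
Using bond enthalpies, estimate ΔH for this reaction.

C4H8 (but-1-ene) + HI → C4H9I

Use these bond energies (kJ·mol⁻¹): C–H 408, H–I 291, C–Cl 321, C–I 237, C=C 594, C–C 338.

Bonds broken (reactants):
  C–C: 2 × 338 = 676
  C–H: 8 × 408 = 3264
  C=C: 1 × 594 = 594
  H–I: 1 × 291 = 291
  Σ(broken) = 4825 kJ
Bonds formed (products):
  C–C: 3 × 338 = 1014
  C–H: 9 × 408 = 3672
  C–I: 1 × 237 = 237
  Σ(formed) = 4923 kJ
ΔH = Σ(broken) − Σ(formed) = 4825 − 4923 = −98 kJ

ΔH ≈ −98 kJ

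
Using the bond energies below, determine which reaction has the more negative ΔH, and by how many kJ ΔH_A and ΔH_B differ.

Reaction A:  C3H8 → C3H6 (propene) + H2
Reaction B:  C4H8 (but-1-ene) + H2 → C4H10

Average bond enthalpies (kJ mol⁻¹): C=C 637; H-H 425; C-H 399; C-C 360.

Reaction B, by 192 kJ

Reaction A:
  Bonds broken (reactants):
    C-C: 2 × 360 = 720
    C-H: 8 × 399 = 3192
    Σ(broken) = 3912 kJ
  Bonds formed (products):
    C-C: 1 × 360 = 360
    C-H: 6 × 399 = 2394
    C=C: 1 × 637 = 637
    H-H: 1 × 425 = 425
    Σ(formed) = 3816 kJ
  ΔH_A = 3912 − 3816 = +96 kJ
Reaction B:
  Bonds broken (reactants):
    C-C: 2 × 360 = 720
    C-H: 8 × 399 = 3192
    C=C: 1 × 637 = 637
    H-H: 1 × 425 = 425
    Σ(broken) = 4974 kJ
  Bonds formed (products):
    C-C: 3 × 360 = 1080
    C-H: 10 × 399 = 3990
    Σ(formed) = 5070 kJ
  ΔH_B = 4974 − 5070 = −96 kJ
ΔH_A − ΔH_B = +192 kJ, so reaction B has the more negative ΔH; |ΔH_A − ΔH_B| = 192 kJ.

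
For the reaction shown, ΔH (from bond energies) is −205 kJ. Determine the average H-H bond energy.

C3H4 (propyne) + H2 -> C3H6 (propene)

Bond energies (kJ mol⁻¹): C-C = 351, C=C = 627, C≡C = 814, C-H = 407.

D(H-H) ≈ 422 kJ/mol

Let D be the H-H bond energy.
Σ(broken) = 1×814 + 1×351 + 4×407 + 1×D = 2793 + D
Σ(formed) = 1×351 + 6×407 + 1×627 = 3420
ΔH = Σ(broken) − Σ(formed) = (2793 + D) − (3420) = −627 + D
Setting this equal to −205 kJ gives D = 422 kJ/mol.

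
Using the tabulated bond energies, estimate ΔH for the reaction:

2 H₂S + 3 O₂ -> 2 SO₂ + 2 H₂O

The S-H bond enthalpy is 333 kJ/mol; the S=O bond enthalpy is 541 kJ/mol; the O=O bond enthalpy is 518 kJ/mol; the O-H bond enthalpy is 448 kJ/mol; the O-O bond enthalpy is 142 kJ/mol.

Bonds broken (reactants):
  O=O: 3 × 518 = 1554
  S-H: 4 × 333 = 1332
  Σ(broken) = 2886 kJ
Bonds formed (products):
  O-H: 4 × 448 = 1792
  S=O: 4 × 541 = 2164
  Σ(formed) = 3956 kJ
ΔH = Σ(broken) − Σ(formed) = 2886 − 3956 = −1070 kJ

ΔH ≈ −1070 kJ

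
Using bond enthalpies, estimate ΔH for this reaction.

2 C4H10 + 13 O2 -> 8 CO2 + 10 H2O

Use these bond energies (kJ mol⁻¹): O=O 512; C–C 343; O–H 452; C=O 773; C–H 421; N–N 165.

ΔH ≈ −4274 kJ

Bonds broken (reactants):
  C–C: 6 × 343 = 2058
  C–H: 20 × 421 = 8420
  O=O: 13 × 512 = 6656
  Σ(broken) = 17134 kJ
Bonds formed (products):
  C=O: 16 × 773 = 12368
  O–H: 20 × 452 = 9040
  Σ(formed) = 21408 kJ
ΔH = Σ(broken) − Σ(formed) = 17134 − 21408 = −4274 kJ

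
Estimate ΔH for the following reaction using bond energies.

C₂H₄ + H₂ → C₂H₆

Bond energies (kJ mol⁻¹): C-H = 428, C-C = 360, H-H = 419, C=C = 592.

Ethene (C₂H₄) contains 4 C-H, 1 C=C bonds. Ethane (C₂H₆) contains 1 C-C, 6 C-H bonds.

Bonds broken (reactants):
  C-H: 4 × 428 = 1712
  C=C: 1 × 592 = 592
  H-H: 1 × 419 = 419
  Σ(broken) = 2723 kJ
Bonds formed (products):
  C-C: 1 × 360 = 360
  C-H: 6 × 428 = 2568
  Σ(formed) = 2928 kJ
ΔH = Σ(broken) − Σ(formed) = 2723 − 2928 = −205 kJ

ΔH ≈ −205 kJ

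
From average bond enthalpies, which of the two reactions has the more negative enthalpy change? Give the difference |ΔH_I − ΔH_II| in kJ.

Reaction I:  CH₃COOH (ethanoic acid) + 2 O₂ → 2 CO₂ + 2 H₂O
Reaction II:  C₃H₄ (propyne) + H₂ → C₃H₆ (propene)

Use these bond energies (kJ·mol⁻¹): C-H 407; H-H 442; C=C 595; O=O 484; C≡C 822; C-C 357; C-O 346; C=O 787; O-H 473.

Reaction I, by 743 kJ

Reaction I:
  Bonds broken (reactants):
    C-C: 1 × 357 = 357
    C-H: 3 × 407 = 1221
    C-O: 1 × 346 = 346
    C=O: 1 × 787 = 787
    O-H: 1 × 473 = 473
    O=O: 2 × 484 = 968
    Σ(broken) = 4152 kJ
  Bonds formed (products):
    C=O: 4 × 787 = 3148
    O-H: 4 × 473 = 1892
    Σ(formed) = 5040 kJ
  ΔH_I = 4152 − 5040 = −888 kJ
Reaction II:
  Bonds broken (reactants):
    C≡C: 1 × 822 = 822
    C-C: 1 × 357 = 357
    C-H: 4 × 407 = 1628
    H-H: 1 × 442 = 442
    Σ(broken) = 3249 kJ
  Bonds formed (products):
    C-C: 1 × 357 = 357
    C-H: 6 × 407 = 2442
    C=C: 1 × 595 = 595
    Σ(formed) = 3394 kJ
  ΔH_II = 3249 − 3394 = −145 kJ
ΔH_I − ΔH_II = −743 kJ, so reaction I has the more negative ΔH; |ΔH_I − ΔH_II| = 743 kJ.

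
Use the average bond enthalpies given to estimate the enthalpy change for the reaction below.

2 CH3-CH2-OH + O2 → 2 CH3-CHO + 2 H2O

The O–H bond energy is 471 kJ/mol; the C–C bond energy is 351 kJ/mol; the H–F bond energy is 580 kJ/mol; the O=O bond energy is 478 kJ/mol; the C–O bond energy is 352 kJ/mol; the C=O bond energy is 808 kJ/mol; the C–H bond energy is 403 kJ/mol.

ΔH ≈ −570 kJ

Bonds broken (reactants):
  C–C: 2 × 351 = 702
  C–H: 10 × 403 = 4030
  C–O: 2 × 352 = 704
  O–H: 2 × 471 = 942
  O=O: 1 × 478 = 478
  Σ(broken) = 6856 kJ
Bonds formed (products):
  C–C: 2 × 351 = 702
  C–H: 8 × 403 = 3224
  C=O: 2 × 808 = 1616
  O–H: 4 × 471 = 1884
  Σ(formed) = 7426 kJ
ΔH = Σ(broken) − Σ(formed) = 6856 − 7426 = −570 kJ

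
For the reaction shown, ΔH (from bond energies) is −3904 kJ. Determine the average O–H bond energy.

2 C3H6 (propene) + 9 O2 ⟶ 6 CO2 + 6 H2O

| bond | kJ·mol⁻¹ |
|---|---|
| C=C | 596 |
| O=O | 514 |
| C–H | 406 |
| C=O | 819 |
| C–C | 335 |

Let D be the O–H bond energy.
Σ(broken) = 2×335 + 12×406 + 2×596 + 9×514 = 11360
Σ(formed) = 12×819 + 12×D = 9828 + 12D
ΔH = Σ(broken) − Σ(formed) = (11360) − (9828 + 12D) = +1532 − 12D
Setting this equal to −3904 kJ gives 12D = 5436, so D = 453 kJ/mol.

D(O–H) ≈ 453 kJ/mol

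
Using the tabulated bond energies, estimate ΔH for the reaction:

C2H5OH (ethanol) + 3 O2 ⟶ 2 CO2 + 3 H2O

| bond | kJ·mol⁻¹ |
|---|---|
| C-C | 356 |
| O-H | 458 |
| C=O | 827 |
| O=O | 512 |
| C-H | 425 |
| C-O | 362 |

Bonds broken (reactants):
  C-C: 1 × 356 = 356
  C-H: 5 × 425 = 2125
  C-O: 1 × 362 = 362
  O-H: 1 × 458 = 458
  O=O: 3 × 512 = 1536
  Σ(broken) = 4837 kJ
Bonds formed (products):
  C=O: 4 × 827 = 3308
  O-H: 6 × 458 = 2748
  Σ(formed) = 6056 kJ
ΔH = Σ(broken) − Σ(formed) = 4837 − 6056 = −1219 kJ

ΔH ≈ −1219 kJ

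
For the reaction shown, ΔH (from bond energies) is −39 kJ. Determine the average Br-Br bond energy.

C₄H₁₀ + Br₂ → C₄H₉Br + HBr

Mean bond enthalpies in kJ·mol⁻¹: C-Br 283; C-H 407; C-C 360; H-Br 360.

Let D be the Br-Br bond energy.
Σ(broken) = 1×D + 3×360 + 10×407 = 5150 + D
Σ(formed) = 1×283 + 3×360 + 9×407 + 1×360 = 5386
ΔH = Σ(broken) − Σ(formed) = (5150 + D) − (5386) = −236 + D
Setting this equal to −39 kJ gives D = 197 kJ/mol.

D(Br-Br) ≈ 197 kJ/mol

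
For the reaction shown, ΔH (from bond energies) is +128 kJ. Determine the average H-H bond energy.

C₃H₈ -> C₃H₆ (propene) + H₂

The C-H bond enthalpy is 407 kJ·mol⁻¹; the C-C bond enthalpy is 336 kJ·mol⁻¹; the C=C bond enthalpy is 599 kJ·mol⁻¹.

Let D be the H-H bond energy.
Σ(broken) = 2×336 + 8×407 = 3928
Σ(formed) = 1×336 + 6×407 + 1×599 + 1×D = 3377 + D
ΔH = Σ(broken) − Σ(formed) = (3928) − (3377 + D) = +551 − D
Setting this equal to +128 kJ gives D = 423 kJ/mol.

D(H-H) ≈ 423 kJ/mol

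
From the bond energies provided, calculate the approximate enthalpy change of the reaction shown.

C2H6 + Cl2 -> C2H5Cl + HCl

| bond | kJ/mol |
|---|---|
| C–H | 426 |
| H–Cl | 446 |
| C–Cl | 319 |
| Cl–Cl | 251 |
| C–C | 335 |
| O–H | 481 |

Bonds broken (reactants):
  C–C: 1 × 335 = 335
  C–H: 6 × 426 = 2556
  Cl–Cl: 1 × 251 = 251
  Σ(broken) = 3142 kJ
Bonds formed (products):
  C–C: 1 × 335 = 335
  C–Cl: 1 × 319 = 319
  C–H: 5 × 426 = 2130
  H–Cl: 1 × 446 = 446
  Σ(formed) = 3230 kJ
ΔH = Σ(broken) − Σ(formed) = 3142 − 3230 = −88 kJ

ΔH ≈ −88 kJ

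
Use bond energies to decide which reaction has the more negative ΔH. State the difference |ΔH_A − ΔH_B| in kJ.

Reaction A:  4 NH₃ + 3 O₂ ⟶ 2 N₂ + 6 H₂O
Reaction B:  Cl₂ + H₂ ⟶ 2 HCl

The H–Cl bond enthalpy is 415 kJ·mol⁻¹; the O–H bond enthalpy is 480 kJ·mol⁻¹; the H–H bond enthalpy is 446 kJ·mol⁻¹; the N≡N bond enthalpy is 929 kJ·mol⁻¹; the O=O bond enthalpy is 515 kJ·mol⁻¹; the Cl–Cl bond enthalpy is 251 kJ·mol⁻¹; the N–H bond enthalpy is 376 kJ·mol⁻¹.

Reaction A:
  Bonds broken (reactants):
    N–H: 12 × 376 = 4512
    O=O: 3 × 515 = 1545
    Σ(broken) = 6057 kJ
  Bonds formed (products):
    N≡N: 2 × 929 = 1858
    O–H: 12 × 480 = 5760
    Σ(formed) = 7618 kJ
  ΔH_A = 6057 − 7618 = −1561 kJ
Reaction B:
  Bonds broken (reactants):
    Cl–Cl: 1 × 251 = 251
    H–H: 1 × 446 = 446
    Σ(broken) = 697 kJ
  Bonds formed (products):
    H–Cl: 2 × 415 = 830
    Σ(formed) = 830 kJ
  ΔH_B = 697 − 830 = −133 kJ
ΔH_A − ΔH_B = −1428 kJ, so reaction A has the more negative ΔH; |ΔH_A − ΔH_B| = 1428 kJ.

Reaction A, by 1428 kJ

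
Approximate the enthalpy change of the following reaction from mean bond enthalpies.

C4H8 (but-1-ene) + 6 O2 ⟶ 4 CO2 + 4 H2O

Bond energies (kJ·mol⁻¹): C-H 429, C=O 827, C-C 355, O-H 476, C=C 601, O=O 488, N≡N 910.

Bonds broken (reactants):
  C-C: 2 × 355 = 710
  C-H: 8 × 429 = 3432
  C=C: 1 × 601 = 601
  O=O: 6 × 488 = 2928
  Σ(broken) = 7671 kJ
Bonds formed (products):
  C=O: 8 × 827 = 6616
  O-H: 8 × 476 = 3808
  Σ(formed) = 10424 kJ
ΔH = Σ(broken) − Σ(formed) = 7671 − 10424 = −2753 kJ

ΔH ≈ −2753 kJ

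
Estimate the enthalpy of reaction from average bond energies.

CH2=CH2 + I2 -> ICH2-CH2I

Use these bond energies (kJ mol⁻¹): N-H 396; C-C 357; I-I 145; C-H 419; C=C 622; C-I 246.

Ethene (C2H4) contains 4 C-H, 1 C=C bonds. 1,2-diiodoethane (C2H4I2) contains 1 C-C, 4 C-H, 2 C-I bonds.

Bonds broken (reactants):
  C-H: 4 × 419 = 1676
  C=C: 1 × 622 = 622
  I-I: 1 × 145 = 145
  Σ(broken) = 2443 kJ
Bonds formed (products):
  C-C: 1 × 357 = 357
  C-H: 4 × 419 = 1676
  C-I: 2 × 246 = 492
  Σ(formed) = 2525 kJ
ΔH = Σ(broken) − Σ(formed) = 2443 − 2525 = −82 kJ

ΔH ≈ −82 kJ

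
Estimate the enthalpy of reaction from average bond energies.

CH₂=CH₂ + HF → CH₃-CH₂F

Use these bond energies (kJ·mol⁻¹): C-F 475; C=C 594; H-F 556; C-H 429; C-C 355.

ΔH ≈ −109 kJ

Bonds broken (reactants):
  C-H: 4 × 429 = 1716
  C=C: 1 × 594 = 594
  H-F: 1 × 556 = 556
  Σ(broken) = 2866 kJ
Bonds formed (products):
  C-C: 1 × 355 = 355
  C-F: 1 × 475 = 475
  C-H: 5 × 429 = 2145
  Σ(formed) = 2975 kJ
ΔH = Σ(broken) − Σ(formed) = 2866 − 2975 = −109 kJ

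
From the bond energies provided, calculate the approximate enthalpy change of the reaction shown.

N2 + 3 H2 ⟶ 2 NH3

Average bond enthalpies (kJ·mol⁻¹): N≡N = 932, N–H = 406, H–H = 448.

Bonds broken (reactants):
  H–H: 3 × 448 = 1344
  N≡N: 1 × 932 = 932
  Σ(broken) = 2276 kJ
Bonds formed (products):
  N–H: 6 × 406 = 2436
  Σ(formed) = 2436 kJ
ΔH = Σ(broken) − Σ(formed) = 2276 − 2436 = −160 kJ

ΔH ≈ −160 kJ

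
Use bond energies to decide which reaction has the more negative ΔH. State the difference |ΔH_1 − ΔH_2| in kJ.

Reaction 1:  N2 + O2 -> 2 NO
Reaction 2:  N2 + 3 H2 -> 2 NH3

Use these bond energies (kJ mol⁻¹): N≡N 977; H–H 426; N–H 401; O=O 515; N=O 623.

Reaction 2, by 397 kJ

Reaction 1:
  Bonds broken (reactants):
    N≡N: 1 × 977 = 977
    O=O: 1 × 515 = 515
    Σ(broken) = 1492 kJ
  Bonds formed (products):
    N=O: 2 × 623 = 1246
    Σ(formed) = 1246 kJ
  ΔH_1 = 1492 − 1246 = +246 kJ
Reaction 2:
  Bonds broken (reactants):
    H–H: 3 × 426 = 1278
    N≡N: 1 × 977 = 977
    Σ(broken) = 2255 kJ
  Bonds formed (products):
    N–H: 6 × 401 = 2406
    Σ(formed) = 2406 kJ
  ΔH_2 = 2255 − 2406 = −151 kJ
ΔH_1 − ΔH_2 = +397 kJ, so reaction 2 has the more negative ΔH; |ΔH_1 − ΔH_2| = 397 kJ.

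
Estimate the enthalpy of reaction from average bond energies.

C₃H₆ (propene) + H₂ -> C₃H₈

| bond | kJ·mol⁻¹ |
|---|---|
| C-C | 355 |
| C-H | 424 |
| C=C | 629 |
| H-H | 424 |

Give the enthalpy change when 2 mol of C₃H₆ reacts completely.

ΔH = −300 kJ

Bonds broken (reactants):
  C-C: 1 × 355 = 355
  C-H: 6 × 424 = 2544
  C=C: 1 × 629 = 629
  H-H: 1 × 424 = 424
  Σ(broken) = 3952 kJ
Bonds formed (products):
  C-C: 2 × 355 = 710
  C-H: 8 × 424 = 3392
  Σ(formed) = 4102 kJ
ΔH = Σ(broken) − Σ(formed) = 3952 − 4102 = −150 kJ
For 2× the reaction as written: 2 × (−150) = −300 kJ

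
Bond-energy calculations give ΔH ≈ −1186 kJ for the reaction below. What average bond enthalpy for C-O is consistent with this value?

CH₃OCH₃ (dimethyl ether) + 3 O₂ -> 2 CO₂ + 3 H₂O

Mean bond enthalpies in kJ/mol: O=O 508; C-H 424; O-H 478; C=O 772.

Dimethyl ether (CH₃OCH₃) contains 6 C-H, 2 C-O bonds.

Let D be the C-O bond energy.
Σ(broken) = 6×424 + 2×D + 3×508 = 4068 + 2D
Σ(formed) = 4×772 + 6×478 = 5956
ΔH = Σ(broken) − Σ(formed) = (4068 + 2D) − (5956) = −1888 + 2D
Setting this equal to −1186 kJ gives 2D = 702, so D = 351 kJ/mol.

D(C-O) ≈ 351 kJ/mol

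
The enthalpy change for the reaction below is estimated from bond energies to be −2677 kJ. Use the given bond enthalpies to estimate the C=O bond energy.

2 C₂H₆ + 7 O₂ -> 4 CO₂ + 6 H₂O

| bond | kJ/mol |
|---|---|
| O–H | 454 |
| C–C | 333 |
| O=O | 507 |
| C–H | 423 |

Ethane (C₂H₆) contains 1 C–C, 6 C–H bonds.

Let D be the C=O bond energy.
Σ(broken) = 2×333 + 12×423 + 7×507 = 9291
Σ(formed) = 8×D + 12×454 = 5448 + 8D
ΔH = Σ(broken) − Σ(formed) = (9291) − (5448 + 8D) = +3843 − 8D
Setting this equal to −2677 kJ gives 8D = 6520, so D = 815 kJ/mol.

D(C=O) ≈ 815 kJ/mol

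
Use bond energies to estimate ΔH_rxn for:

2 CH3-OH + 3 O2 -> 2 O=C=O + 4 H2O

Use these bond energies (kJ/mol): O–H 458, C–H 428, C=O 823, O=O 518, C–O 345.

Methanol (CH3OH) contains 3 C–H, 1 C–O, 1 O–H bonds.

Bonds broken (reactants):
  C–H: 6 × 428 = 2568
  C–O: 2 × 345 = 690
  O–H: 2 × 458 = 916
  O=O: 3 × 518 = 1554
  Σ(broken) = 5728 kJ
Bonds formed (products):
  C=O: 4 × 823 = 3292
  O–H: 8 × 458 = 3664
  Σ(formed) = 6956 kJ
ΔH = Σ(broken) − Σ(formed) = 5728 − 6956 = −1228 kJ

ΔH ≈ −1228 kJ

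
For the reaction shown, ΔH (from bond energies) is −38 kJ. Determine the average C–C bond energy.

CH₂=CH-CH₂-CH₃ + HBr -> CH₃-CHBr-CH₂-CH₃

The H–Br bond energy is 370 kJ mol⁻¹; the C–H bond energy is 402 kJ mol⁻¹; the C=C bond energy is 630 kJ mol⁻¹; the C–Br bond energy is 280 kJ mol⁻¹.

Let D be the C–C bond energy.
Σ(broken) = 2×D + 8×402 + 1×630 + 1×370 = 4216 + 2D
Σ(formed) = 1×280 + 3×D + 9×402 = 3898 + 3D
ΔH = Σ(broken) − Σ(formed) = (4216 + 2D) − (3898 + 3D) = +318 − D
Setting this equal to −38 kJ gives D = 356 kJ/mol.

D(C–C) ≈ 356 kJ/mol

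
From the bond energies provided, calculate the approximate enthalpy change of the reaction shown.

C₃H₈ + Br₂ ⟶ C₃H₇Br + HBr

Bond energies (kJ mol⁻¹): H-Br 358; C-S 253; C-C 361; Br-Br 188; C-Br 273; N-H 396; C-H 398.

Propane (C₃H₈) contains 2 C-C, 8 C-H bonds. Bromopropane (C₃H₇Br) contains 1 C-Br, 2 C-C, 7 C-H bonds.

ΔH ≈ −45 kJ

Bonds broken (reactants):
  Br-Br: 1 × 188 = 188
  C-C: 2 × 361 = 722
  C-H: 8 × 398 = 3184
  Σ(broken) = 4094 kJ
Bonds formed (products):
  C-Br: 1 × 273 = 273
  C-C: 2 × 361 = 722
  C-H: 7 × 398 = 2786
  H-Br: 1 × 358 = 358
  Σ(formed) = 4139 kJ
ΔH = Σ(broken) − Σ(formed) = 4094 − 4139 = −45 kJ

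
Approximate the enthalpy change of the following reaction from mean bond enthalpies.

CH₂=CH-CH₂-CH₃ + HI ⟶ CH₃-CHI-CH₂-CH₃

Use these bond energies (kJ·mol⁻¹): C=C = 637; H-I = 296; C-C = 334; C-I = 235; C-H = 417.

Bonds broken (reactants):
  C-C: 2 × 334 = 668
  C-H: 8 × 417 = 3336
  C=C: 1 × 637 = 637
  H-I: 1 × 296 = 296
  Σ(broken) = 4937 kJ
Bonds formed (products):
  C-C: 3 × 334 = 1002
  C-H: 9 × 417 = 3753
  C-I: 1 × 235 = 235
  Σ(formed) = 4990 kJ
ΔH = Σ(broken) − Σ(formed) = 4937 − 4990 = −53 kJ

ΔH ≈ −53 kJ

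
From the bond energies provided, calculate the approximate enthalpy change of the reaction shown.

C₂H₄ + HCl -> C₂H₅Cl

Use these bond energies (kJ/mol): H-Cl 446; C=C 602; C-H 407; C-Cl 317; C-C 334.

Bonds broken (reactants):
  C-H: 4 × 407 = 1628
  C=C: 1 × 602 = 602
  H-Cl: 1 × 446 = 446
  Σ(broken) = 2676 kJ
Bonds formed (products):
  C-C: 1 × 334 = 334
  C-Cl: 1 × 317 = 317
  C-H: 5 × 407 = 2035
  Σ(formed) = 2686 kJ
ΔH = Σ(broken) − Σ(formed) = 2676 − 2686 = −10 kJ

ΔH ≈ −10 kJ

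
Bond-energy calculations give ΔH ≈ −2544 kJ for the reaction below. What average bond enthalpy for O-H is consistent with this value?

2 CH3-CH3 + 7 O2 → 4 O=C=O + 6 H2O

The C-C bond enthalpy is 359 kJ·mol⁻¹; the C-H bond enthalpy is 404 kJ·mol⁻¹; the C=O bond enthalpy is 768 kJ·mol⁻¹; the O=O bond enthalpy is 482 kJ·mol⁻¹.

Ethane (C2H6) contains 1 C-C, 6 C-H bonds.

Let D be the O-H bond energy.
Σ(broken) = 2×359 + 12×404 + 7×482 = 8940
Σ(formed) = 8×768 + 12×D = 6144 + 12D
ΔH = Σ(broken) − Σ(formed) = (8940) − (6144 + 12D) = +2796 − 12D
Setting this equal to −2544 kJ gives 12D = 5340, so D = 445 kJ/mol.

D(O-H) ≈ 445 kJ/mol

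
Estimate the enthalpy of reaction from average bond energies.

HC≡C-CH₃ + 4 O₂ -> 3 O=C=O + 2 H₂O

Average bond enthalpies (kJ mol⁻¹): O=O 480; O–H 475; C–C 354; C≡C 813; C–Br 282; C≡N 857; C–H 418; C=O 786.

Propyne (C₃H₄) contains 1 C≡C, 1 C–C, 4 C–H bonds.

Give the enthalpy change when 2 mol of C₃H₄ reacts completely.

Bonds broken (reactants):
  C≡C: 1 × 813 = 813
  C–C: 1 × 354 = 354
  C–H: 4 × 418 = 1672
  O=O: 4 × 480 = 1920
  Σ(broken) = 4759 kJ
Bonds formed (products):
  C=O: 6 × 786 = 4716
  O–H: 4 × 475 = 1900
  Σ(formed) = 6616 kJ
ΔH = Σ(broken) − Σ(formed) = 4759 − 6616 = −1857 kJ
For 2× the reaction as written: 2 × (−1857) = −3714 kJ

ΔH = −3714 kJ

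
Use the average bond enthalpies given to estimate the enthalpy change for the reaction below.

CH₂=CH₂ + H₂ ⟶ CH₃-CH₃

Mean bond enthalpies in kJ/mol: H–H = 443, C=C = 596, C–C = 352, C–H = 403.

ΔH ≈ −119 kJ

Bonds broken (reactants):
  C–H: 4 × 403 = 1612
  C=C: 1 × 596 = 596
  H–H: 1 × 443 = 443
  Σ(broken) = 2651 kJ
Bonds formed (products):
  C–C: 1 × 352 = 352
  C–H: 6 × 403 = 2418
  Σ(formed) = 2770 kJ
ΔH = Σ(broken) − Σ(formed) = 2651 − 2770 = −119 kJ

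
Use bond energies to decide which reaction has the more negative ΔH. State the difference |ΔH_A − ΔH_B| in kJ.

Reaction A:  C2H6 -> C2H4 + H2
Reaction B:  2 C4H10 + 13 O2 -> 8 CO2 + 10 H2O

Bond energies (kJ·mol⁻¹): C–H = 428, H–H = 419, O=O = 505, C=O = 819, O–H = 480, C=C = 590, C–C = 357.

Reaction B, by 5641 kJ

Reaction A:
  Bonds broken (reactants):
    C–C: 1 × 357 = 357
    C–H: 6 × 428 = 2568
    Σ(broken) = 2925 kJ
  Bonds formed (products):
    C–H: 4 × 428 = 1712
    C=C: 1 × 590 = 590
    H–H: 1 × 419 = 419
    Σ(formed) = 2721 kJ
  ΔH_A = 2925 − 2721 = +204 kJ
Reaction B:
  Bonds broken (reactants):
    C–C: 6 × 357 = 2142
    C–H: 20 × 428 = 8560
    O=O: 13 × 505 = 6565
    Σ(broken) = 17267 kJ
  Bonds formed (products):
    C=O: 16 × 819 = 13104
    O–H: 20 × 480 = 9600
    Σ(formed) = 22704 kJ
  ΔH_B = 17267 − 22704 = −5437 kJ
ΔH_A − ΔH_B = +5641 kJ, so reaction B has the more negative ΔH; |ΔH_A − ΔH_B| = 5641 kJ.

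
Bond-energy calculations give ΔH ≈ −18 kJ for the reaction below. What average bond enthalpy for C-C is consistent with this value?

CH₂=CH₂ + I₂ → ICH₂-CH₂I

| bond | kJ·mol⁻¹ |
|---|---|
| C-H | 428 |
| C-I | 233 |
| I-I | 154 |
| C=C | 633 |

D(C-C) ≈ 339 kJ/mol

Let D be the C-C bond energy.
Σ(broken) = 4×428 + 1×633 + 1×154 = 2499
Σ(formed) = 1×D + 4×428 + 2×233 = 2178 + D
ΔH = Σ(broken) − Σ(formed) = (2499) − (2178 + D) = +321 − D
Setting this equal to −18 kJ gives D = 339 kJ/mol.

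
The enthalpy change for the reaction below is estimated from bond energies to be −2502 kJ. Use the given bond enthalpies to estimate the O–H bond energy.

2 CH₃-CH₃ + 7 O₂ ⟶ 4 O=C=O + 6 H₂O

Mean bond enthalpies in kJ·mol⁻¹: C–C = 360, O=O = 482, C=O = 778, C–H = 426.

D(O–H) ≈ 457 kJ/mol

Let D be the O–H bond energy.
Σ(broken) = 2×360 + 12×426 + 7×482 = 9206
Σ(formed) = 8×778 + 12×D = 6224 + 12D
ΔH = Σ(broken) − Σ(formed) = (9206) − (6224 + 12D) = +2982 − 12D
Setting this equal to −2502 kJ gives 12D = 5484, so D = 457 kJ/mol.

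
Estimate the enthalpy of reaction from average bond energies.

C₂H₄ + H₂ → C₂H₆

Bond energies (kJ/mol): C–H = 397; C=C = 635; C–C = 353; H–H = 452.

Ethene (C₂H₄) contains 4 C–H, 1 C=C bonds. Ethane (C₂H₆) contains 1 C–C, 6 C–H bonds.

Bonds broken (reactants):
  C–H: 4 × 397 = 1588
  C=C: 1 × 635 = 635
  H–H: 1 × 452 = 452
  Σ(broken) = 2675 kJ
Bonds formed (products):
  C–C: 1 × 353 = 353
  C–H: 6 × 397 = 2382
  Σ(formed) = 2735 kJ
ΔH = Σ(broken) − Σ(formed) = 2675 − 2735 = −60 kJ

ΔH ≈ −60 kJ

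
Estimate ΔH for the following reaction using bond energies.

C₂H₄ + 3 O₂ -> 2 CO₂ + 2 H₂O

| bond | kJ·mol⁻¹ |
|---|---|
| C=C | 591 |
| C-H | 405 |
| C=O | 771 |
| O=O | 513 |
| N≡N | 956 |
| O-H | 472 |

Bonds broken (reactants):
  C-H: 4 × 405 = 1620
  C=C: 1 × 591 = 591
  O=O: 3 × 513 = 1539
  Σ(broken) = 3750 kJ
Bonds formed (products):
  C=O: 4 × 771 = 3084
  O-H: 4 × 472 = 1888
  Σ(formed) = 4972 kJ
ΔH = Σ(broken) − Σ(formed) = 3750 − 4972 = −1222 kJ

ΔH ≈ −1222 kJ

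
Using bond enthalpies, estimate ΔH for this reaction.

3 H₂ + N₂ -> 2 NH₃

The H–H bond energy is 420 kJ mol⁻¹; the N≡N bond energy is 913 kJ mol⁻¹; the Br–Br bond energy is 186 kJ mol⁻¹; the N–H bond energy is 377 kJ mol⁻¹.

ΔH ≈ −89 kJ

Bonds broken (reactants):
  H–H: 3 × 420 = 1260
  N≡N: 1 × 913 = 913
  Σ(broken) = 2173 kJ
Bonds formed (products):
  N–H: 6 × 377 = 2262
  Σ(formed) = 2262 kJ
ΔH = Σ(broken) − Σ(formed) = 2173 − 2262 = −89 kJ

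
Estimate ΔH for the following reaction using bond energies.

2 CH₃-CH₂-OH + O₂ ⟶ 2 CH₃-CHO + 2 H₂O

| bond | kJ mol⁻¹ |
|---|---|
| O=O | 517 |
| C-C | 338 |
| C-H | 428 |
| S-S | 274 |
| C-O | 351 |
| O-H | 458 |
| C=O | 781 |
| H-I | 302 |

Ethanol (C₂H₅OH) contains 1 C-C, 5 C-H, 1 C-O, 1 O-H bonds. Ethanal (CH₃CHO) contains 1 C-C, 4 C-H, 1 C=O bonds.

Bonds broken (reactants):
  C-C: 2 × 338 = 676
  C-H: 10 × 428 = 4280
  C-O: 2 × 351 = 702
  O-H: 2 × 458 = 916
  O=O: 1 × 517 = 517
  Σ(broken) = 7091 kJ
Bonds formed (products):
  C-C: 2 × 338 = 676
  C-H: 8 × 428 = 3424
  C=O: 2 × 781 = 1562
  O-H: 4 × 458 = 1832
  Σ(formed) = 7494 kJ
ΔH = Σ(broken) − Σ(formed) = 7091 − 7494 = −403 kJ

ΔH ≈ −403 kJ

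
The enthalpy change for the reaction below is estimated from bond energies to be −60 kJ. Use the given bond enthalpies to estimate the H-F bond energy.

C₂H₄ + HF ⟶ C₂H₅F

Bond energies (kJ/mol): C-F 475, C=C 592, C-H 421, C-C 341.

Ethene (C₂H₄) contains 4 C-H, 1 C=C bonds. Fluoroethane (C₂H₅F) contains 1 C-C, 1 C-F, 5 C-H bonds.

Let D be the H-F bond energy.
Σ(broken) = 4×421 + 1×592 + 1×D = 2276 + D
Σ(formed) = 1×341 + 1×475 + 5×421 = 2921
ΔH = Σ(broken) − Σ(formed) = (2276 + D) − (2921) = −645 + D
Setting this equal to −60 kJ gives D = 585 kJ/mol.

D(H-F) ≈ 585 kJ/mol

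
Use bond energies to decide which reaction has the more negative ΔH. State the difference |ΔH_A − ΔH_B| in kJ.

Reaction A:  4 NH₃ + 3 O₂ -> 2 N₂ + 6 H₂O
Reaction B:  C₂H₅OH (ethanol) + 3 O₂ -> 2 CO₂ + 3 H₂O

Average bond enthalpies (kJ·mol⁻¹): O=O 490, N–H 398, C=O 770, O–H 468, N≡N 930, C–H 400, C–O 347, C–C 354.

Reaction A:
  Bonds broken (reactants):
    N–H: 12 × 398 = 4776
    O=O: 3 × 490 = 1470
    Σ(broken) = 6246 kJ
  Bonds formed (products):
    N≡N: 2 × 930 = 1860
    O–H: 12 × 468 = 5616
    Σ(formed) = 7476 kJ
  ΔH_A = 6246 − 7476 = −1230 kJ
Reaction B:
  Bonds broken (reactants):
    C–C: 1 × 354 = 354
    C–H: 5 × 400 = 2000
    C–O: 1 × 347 = 347
    O–H: 1 × 468 = 468
    O=O: 3 × 490 = 1470
    Σ(broken) = 4639 kJ
  Bonds formed (products):
    C=O: 4 × 770 = 3080
    O–H: 6 × 468 = 2808
    Σ(formed) = 5888 kJ
  ΔH_B = 4639 − 5888 = −1249 kJ
ΔH_A − ΔH_B = +19 kJ, so reaction B has the more negative ΔH; |ΔH_A − ΔH_B| = 19 kJ.

Reaction B, by 19 kJ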